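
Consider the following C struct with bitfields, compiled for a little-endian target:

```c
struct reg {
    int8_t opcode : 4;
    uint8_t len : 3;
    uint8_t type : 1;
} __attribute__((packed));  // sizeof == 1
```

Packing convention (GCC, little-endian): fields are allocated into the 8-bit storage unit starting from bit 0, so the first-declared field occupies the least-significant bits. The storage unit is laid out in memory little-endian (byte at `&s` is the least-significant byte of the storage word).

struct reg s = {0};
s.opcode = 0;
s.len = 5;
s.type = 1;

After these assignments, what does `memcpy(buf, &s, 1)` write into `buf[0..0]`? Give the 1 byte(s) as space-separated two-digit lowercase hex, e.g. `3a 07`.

d0

opcode (4b) val=0 bits=0x0 at bit 0: 0x00
len (3b) val=5 bits=0x5 at bit 4: 0x50
type (1b) val=1 bits=0x1 at bit 7: 0xd0
word = 0xd0 → little-endian bytes:
  [0]=0xd0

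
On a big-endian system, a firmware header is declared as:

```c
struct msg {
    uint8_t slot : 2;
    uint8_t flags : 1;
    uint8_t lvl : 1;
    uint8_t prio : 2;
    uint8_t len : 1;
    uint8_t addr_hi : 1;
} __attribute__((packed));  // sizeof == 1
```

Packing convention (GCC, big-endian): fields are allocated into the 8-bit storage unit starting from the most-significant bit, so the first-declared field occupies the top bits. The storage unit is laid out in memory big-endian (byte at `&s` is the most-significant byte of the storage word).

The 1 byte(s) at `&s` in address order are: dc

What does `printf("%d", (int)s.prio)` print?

3

[0]=0xdc (big-endian) → word 0xdc
slot:2 @ bit 6 → (0xdc>>6)&0x3 = 0x3
flags:1 @ bit 5 → (0xdc>>5)&0x1 = 0x0
lvl:1 @ bit 4 → (0xdc>>4)&0x1 = 0x1
prio:2 @ bit 2 → (0xdc>>2)&0x3 = 0x3  ←
len:1 @ bit 1 → (0xdc>>1)&0x1 = 0x0
addr_hi:1 @ bit 0 → (0xdc>>0)&0x1 = 0x0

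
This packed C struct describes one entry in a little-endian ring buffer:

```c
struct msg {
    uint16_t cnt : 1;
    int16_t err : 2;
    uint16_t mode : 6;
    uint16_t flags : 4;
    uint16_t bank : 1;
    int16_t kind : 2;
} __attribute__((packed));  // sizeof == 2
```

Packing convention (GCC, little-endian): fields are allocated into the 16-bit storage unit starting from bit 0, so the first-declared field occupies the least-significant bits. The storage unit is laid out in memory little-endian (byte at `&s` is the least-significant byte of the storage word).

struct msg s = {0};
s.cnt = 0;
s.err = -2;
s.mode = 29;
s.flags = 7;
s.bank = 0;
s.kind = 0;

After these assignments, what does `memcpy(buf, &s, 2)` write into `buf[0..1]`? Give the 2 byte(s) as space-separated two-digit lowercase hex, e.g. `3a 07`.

ec 0e

[0+:1] cnt=0 & 0x1 = 0x0; word=0x0000
[1+:2] err=-2 & 0x3 = 0x2; word=0x0004
[3+:6] mode=29 & 0x3f = 0x1d; word=0x00ec
[9+:4] flags=7 & 0xf = 0x7; word=0x0eec
[13+:1] bank=0 & 0x1 = 0x0; word=0x0eec
[14+:2] kind=0 & 0x3 = 0x0; word=0x0eec
word = 0x0eec → little-endian bytes:
  [0]=0xec  [1]=0x0e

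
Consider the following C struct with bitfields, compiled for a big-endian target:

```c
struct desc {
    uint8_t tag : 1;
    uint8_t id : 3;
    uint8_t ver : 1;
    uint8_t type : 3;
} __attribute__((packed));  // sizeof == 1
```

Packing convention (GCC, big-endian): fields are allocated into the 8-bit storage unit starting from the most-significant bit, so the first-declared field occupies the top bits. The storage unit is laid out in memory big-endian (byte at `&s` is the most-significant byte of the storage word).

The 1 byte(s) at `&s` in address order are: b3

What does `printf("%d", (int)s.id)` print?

[0]=0xb3 (big-endian) → word 0xb3
tag [7+:1] = (word>>7) & 0x1 = 1
id [4+:3] = (word>>4) & 0x7 = 3  ←
ver [3+:1] = (word>>3) & 0x1 = 0
type [0+:3] = (word>>0) & 0x7 = 3

3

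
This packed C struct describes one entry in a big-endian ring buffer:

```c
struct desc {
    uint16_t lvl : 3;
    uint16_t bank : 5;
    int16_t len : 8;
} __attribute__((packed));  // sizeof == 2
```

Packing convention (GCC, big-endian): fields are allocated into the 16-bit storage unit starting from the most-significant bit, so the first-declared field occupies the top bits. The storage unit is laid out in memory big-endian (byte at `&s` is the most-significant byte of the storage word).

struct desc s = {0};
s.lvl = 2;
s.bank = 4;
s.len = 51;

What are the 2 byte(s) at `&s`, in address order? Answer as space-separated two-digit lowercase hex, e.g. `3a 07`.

lvl (3b) val=2 bits=0x2 at bit 13: 0x4000
bank (5b) val=4 bits=0x4 at bit 8: 0x4400
len (8b) val=51 bits=0x33 at bit 0: 0x4433
word = 0x4433 → big-endian bytes:
  [0]=0x44  [1]=0x33

44 33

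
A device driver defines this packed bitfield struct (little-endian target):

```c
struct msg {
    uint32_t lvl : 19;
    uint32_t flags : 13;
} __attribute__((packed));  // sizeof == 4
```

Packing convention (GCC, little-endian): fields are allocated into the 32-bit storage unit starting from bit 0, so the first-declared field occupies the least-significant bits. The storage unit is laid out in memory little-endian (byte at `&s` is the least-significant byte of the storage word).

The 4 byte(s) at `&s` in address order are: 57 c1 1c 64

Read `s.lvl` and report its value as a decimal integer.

[0]=0x57 [1]=0xc1 [2]=0x1c [3]=0x64 (little-endian) → word 0x641cc157
lvl:19 @ bit 0 → (0x641cc157>>0)&0x7ffff = 0x4c157  ←
flags:13 @ bit 19 → (0x641cc157>>19)&0x1fff = 0xc83

311639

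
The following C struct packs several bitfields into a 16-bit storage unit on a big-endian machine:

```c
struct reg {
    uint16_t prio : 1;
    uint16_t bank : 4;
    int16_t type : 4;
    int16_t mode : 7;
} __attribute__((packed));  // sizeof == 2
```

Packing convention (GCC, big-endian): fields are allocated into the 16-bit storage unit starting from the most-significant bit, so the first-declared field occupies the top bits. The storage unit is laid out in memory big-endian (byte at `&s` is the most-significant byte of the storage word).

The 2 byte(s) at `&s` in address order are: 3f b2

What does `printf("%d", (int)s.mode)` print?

[0]=0x3f [1]=0xb2 (big-endian) → word 0x3fb2
prio [15+:1] = (word>>15) & 0x1 = 0
bank [11+:4] = (word>>11) & 0xf = 7
type [7+:4] = (word>>7) & 0xf = 15
mode [0+:7] = (word>>0) & 0x7f = 50  ←
mode signed 7b, MSB=0: value = 50

50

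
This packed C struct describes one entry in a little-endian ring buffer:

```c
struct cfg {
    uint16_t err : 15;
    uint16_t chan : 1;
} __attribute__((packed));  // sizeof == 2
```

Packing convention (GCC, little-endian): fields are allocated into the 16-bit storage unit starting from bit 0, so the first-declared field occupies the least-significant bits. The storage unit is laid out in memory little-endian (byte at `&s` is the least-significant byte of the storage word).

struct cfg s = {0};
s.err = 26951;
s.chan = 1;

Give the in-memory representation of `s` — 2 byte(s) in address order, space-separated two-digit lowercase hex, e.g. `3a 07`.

err:15 = 26951 → 0x6947 << 0 → word 0x6947
chan:1 = 1 → 0x1 << 15 → word 0xe947
word = 0xe947 → little-endian bytes:
  [0]=0x47  [1]=0xe9

47 e9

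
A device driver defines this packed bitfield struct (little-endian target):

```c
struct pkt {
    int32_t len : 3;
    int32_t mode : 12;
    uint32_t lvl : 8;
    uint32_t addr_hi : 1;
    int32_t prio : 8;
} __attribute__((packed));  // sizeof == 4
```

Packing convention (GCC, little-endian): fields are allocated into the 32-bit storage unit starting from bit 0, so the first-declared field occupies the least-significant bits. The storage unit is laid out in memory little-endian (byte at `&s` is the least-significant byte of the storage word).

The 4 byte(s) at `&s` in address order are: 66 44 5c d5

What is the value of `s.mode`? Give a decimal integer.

[0]=0x66 [1]=0x44 [2]=0x5c [3]=0xd5 (little-endian) → word 0xd55c4466
len [0+:3] = (word>>0) & 0x7 = 6
mode [3+:12] = (word>>3) & 0xfff = 2188  ←
lvl [15+:8] = (word>>15) & 0xff = 184
addr_hi [23+:1] = (word>>23) & 0x1 = 0
prio [24+:8] = (word>>24) & 0xff = 213
mode signed 12b, MSB=1: 2188 - 4096 = -1908

-1908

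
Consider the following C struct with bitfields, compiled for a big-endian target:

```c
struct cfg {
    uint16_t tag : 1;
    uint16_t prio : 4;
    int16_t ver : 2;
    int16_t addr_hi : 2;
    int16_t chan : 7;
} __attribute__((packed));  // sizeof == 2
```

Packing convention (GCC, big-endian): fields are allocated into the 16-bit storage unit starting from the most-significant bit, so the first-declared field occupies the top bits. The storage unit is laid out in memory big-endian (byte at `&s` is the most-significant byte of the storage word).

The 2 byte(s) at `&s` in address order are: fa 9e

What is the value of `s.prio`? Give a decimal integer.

[0]=0xfa [1]=0x9e (big-endian) → word 0xfa9e
tag [15+:1] = (word>>15) & 0x1 = 1
prio [11+:4] = (word>>11) & 0xf = 15  ←
ver [9+:2] = (word>>9) & 0x3 = 1
addr_hi [7+:2] = (word>>7) & 0x3 = 1
chan [0+:7] = (word>>0) & 0x7f = 30

15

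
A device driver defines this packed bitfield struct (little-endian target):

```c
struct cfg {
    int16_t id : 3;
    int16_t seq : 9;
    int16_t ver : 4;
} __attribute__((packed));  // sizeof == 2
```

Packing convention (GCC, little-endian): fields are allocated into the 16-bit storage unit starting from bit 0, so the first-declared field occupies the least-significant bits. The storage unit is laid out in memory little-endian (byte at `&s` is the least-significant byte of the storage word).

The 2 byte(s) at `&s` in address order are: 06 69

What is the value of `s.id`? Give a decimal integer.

[0]=0x06 [1]=0x69 (little-endian) → word 0x6906
id [0+:3] = (word>>0) & 0x7 = 6  ←
seq [3+:9] = (word>>3) & 0x1ff = 288
ver [12+:4] = (word>>12) & 0xf = 6
id signed 3b, MSB=1: 6 - 8 = -2

-2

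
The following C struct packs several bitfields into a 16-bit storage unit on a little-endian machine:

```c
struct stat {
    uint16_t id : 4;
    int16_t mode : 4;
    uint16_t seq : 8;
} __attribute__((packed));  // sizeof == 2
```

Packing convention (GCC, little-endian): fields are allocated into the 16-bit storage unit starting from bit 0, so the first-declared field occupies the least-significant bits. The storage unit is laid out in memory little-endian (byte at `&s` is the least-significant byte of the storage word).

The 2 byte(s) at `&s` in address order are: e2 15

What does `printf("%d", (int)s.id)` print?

[0]=0xe2 [1]=0x15 (little-endian) → word 0x15e2
id:4 @ bit 0 → (0x15e2>>0)&0xf = 0x2  ←
mode:4 @ bit 4 → (0x15e2>>4)&0xf = 0xe
seq:8 @ bit 8 → (0x15e2>>8)&0xff = 0x15

2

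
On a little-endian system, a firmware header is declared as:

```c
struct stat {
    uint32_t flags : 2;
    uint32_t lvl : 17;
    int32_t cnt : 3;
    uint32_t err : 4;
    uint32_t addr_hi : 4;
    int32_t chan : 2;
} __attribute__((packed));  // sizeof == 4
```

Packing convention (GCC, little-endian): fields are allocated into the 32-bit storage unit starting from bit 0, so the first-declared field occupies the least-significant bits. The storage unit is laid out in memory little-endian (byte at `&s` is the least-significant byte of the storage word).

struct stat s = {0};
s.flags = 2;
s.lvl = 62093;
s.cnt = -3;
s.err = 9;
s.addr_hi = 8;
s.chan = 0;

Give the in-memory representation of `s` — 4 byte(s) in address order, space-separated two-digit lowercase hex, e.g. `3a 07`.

36 ca 6b 22

flags:2 = 2 → 0x2 << 0 → word 0x00000002
lvl:17 = 62093 → 0xf28d << 2 → word 0x0003ca36
cnt:3 = -3 → 0x5 << 19 → word 0x002bca36
err:4 = 9 → 0x9 << 22 → word 0x026bca36
addr_hi:4 = 8 → 0x8 << 26 → word 0x226bca36
chan:2 = 0 → 0x0 << 30 → word 0x226bca36
word = 0x226bca36 → little-endian bytes:
  [0]=0x36  [1]=0xca  [2]=0x6b  [3]=0x22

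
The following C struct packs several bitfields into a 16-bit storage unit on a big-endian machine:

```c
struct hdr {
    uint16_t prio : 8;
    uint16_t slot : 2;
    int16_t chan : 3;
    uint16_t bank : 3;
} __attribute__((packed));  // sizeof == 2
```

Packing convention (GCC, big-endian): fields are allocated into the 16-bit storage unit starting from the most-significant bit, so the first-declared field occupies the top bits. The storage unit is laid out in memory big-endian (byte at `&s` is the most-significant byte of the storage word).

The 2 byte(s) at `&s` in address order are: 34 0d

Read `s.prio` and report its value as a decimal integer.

52

[0]=0x34 [1]=0x0d (big-endian) → word 0x340d
prio [8+:8] = (word>>8) & 0xff = 52  ←
slot [6+:2] = (word>>6) & 0x3 = 0
chan [3+:3] = (word>>3) & 0x7 = 1
bank [0+:3] = (word>>0) & 0x7 = 5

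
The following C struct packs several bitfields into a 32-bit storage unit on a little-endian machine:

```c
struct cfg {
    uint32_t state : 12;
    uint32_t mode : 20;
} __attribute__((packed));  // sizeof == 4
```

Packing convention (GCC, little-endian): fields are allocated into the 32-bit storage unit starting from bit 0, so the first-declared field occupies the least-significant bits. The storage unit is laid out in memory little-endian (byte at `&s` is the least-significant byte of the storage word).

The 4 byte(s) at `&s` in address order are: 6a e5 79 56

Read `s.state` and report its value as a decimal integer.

[0]=0x6a [1]=0xe5 [2]=0x79 [3]=0x56 (little-endian) → word 0x5679e56a
state:12 @ bit 0 → (0x5679e56a>>0)&0xfff = 0x56a  ←
mode:20 @ bit 12 → (0x5679e56a>>12)&0xfffff = 0x5679e

1386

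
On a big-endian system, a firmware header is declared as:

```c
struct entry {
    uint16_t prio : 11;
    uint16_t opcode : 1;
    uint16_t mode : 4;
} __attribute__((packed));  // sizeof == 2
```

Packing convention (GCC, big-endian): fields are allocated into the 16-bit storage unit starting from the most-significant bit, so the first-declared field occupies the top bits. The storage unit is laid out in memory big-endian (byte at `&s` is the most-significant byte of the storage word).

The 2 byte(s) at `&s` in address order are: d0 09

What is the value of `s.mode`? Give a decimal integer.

9

[0]=0xd0 [1]=0x09 (big-endian) → word 0xd009
prio:11 @ bit 5 → (0xd009>>5)&0x7ff = 0x680
opcode:1 @ bit 4 → (0xd009>>4)&0x1 = 0x0
mode:4 @ bit 0 → (0xd009>>0)&0xf = 0x9  ←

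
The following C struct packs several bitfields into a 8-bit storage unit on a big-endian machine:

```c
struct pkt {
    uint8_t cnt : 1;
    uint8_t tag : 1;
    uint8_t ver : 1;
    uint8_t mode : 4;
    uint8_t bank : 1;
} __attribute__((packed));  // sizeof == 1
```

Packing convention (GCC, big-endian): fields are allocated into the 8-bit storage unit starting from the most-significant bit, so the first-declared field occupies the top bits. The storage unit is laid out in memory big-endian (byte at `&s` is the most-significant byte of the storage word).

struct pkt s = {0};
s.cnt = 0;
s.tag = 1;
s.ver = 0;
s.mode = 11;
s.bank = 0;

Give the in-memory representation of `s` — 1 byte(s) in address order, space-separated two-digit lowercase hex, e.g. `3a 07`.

[7+:1] cnt=0 & 0x1 = 0x0; word=0x00
[6+:1] tag=1 & 0x1 = 0x1; word=0x40
[5+:1] ver=0 & 0x1 = 0x0; word=0x40
[1+:4] mode=11 & 0xf = 0xb; word=0x56
[0+:1] bank=0 & 0x1 = 0x0; word=0x56
word = 0x56 → big-endian bytes:
  [0]=0x56

56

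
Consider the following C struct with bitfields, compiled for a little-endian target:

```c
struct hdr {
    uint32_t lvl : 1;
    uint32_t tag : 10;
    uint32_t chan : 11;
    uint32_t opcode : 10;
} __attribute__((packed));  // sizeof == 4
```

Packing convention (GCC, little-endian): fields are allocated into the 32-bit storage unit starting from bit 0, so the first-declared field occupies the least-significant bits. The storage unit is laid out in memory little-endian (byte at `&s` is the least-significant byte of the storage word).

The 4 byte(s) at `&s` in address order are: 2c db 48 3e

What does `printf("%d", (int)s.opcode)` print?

[0]=0x2c [1]=0xdb [2]=0x48 [3]=0x3e (little-endian) → word 0x3e48db2c
lvl:1 @ bit 0 → (0x3e48db2c>>0)&0x1 = 0x0
tag:10 @ bit 1 → (0x3e48db2c>>1)&0x3ff = 0x196
chan:11 @ bit 11 → (0x3e48db2c>>11)&0x7ff = 0x11b
opcode:10 @ bit 22 → (0x3e48db2c>>22)&0x3ff = 0xf9  ←

249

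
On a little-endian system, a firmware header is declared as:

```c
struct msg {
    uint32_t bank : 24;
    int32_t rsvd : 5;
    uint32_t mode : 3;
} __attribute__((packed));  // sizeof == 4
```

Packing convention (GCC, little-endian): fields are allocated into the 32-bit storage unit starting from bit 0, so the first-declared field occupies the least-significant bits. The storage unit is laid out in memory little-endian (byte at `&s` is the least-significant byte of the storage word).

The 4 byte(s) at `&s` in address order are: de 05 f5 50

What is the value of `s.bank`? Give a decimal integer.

16057822

[0]=0xde [1]=0x05 [2]=0xf5 [3]=0x50 (little-endian) → word 0x50f505de
bank:24 @ bit 0 → (0x50f505de>>0)&0xffffff = 0xf505de  ←
rsvd:5 @ bit 24 → (0x50f505de>>24)&0x1f = 0x10
mode:3 @ bit 29 → (0x50f505de>>29)&0x7 = 0x2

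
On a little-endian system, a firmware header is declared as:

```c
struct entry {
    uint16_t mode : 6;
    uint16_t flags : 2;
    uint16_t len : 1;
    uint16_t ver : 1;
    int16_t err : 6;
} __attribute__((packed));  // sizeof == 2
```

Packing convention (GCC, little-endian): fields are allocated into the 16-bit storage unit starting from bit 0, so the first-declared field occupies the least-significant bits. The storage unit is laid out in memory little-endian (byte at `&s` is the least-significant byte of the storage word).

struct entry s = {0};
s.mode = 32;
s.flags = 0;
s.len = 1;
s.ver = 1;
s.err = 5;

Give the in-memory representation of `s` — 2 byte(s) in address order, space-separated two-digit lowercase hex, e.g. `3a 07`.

20 17

[0+:6] mode=32 & 0x3f = 0x20; word=0x0020
[6+:2] flags=0 & 0x3 = 0x0; word=0x0020
[8+:1] len=1 & 0x1 = 0x1; word=0x0120
[9+:1] ver=1 & 0x1 = 0x1; word=0x0320
[10+:6] err=5 & 0x3f = 0x5; word=0x1720
word = 0x1720 → little-endian bytes:
  [0]=0x20  [1]=0x17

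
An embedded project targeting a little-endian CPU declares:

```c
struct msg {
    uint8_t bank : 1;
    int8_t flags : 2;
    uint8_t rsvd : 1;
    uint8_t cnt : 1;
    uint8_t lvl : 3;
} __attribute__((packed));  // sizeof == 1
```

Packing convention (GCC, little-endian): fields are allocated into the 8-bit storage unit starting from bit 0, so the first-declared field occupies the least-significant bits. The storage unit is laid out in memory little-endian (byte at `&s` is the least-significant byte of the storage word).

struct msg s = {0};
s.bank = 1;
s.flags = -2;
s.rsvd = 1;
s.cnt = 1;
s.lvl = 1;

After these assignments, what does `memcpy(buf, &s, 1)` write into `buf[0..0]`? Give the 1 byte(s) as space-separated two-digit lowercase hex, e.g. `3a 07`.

3d

bank:1 = 1 → 0x1 << 0 → word 0x01
flags:2 = -2 → 0x2 << 1 → word 0x05
rsvd:1 = 1 → 0x1 << 3 → word 0x0d
cnt:1 = 1 → 0x1 << 4 → word 0x1d
lvl:3 = 1 → 0x1 << 5 → word 0x3d
word = 0x3d → little-endian bytes:
  [0]=0x3d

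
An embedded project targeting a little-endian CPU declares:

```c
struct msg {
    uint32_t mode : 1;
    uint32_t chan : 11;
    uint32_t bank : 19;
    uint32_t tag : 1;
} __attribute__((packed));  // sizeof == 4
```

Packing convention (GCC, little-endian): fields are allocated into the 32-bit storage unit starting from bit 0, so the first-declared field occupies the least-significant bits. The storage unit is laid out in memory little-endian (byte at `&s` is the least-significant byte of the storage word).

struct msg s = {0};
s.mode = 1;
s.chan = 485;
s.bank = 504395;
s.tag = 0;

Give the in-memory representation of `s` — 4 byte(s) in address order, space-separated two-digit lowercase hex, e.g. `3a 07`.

cb b3 24 7b

mode:1 = 1 → 0x1 << 0 → word 0x00000001
chan:11 = 485 → 0x1e5 << 1 → word 0x000003cb
bank:19 = 504395 → 0x7b24b << 12 → word 0x7b24b3cb
tag:1 = 0 → 0x0 << 31 → word 0x7b24b3cb
word = 0x7b24b3cb → little-endian bytes:
  [0]=0xcb  [1]=0xb3  [2]=0x24  [3]=0x7b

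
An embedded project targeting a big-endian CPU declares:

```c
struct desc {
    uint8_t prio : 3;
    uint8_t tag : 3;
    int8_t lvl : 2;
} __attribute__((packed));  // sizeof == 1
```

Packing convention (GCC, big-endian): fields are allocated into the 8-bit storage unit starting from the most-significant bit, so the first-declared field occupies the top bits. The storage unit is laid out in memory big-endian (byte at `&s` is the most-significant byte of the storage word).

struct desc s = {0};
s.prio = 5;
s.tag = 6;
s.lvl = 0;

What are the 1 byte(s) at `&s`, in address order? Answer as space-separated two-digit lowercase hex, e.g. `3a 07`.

b8

prio (3b) val=5 bits=0x5 at bit 5: 0xa0
tag (3b) val=6 bits=0x6 at bit 2: 0xb8
lvl (2b) val=0 bits=0x0 at bit 0: 0xb8
word = 0xb8 → big-endian bytes:
  [0]=0xb8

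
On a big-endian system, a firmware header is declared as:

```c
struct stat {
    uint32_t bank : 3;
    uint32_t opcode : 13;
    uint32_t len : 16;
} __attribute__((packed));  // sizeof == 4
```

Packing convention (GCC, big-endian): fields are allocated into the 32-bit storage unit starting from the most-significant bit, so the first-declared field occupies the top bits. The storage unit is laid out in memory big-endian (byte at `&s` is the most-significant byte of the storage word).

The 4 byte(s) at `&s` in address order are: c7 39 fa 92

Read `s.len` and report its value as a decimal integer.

64146

[0]=0xc7 [1]=0x39 [2]=0xfa [3]=0x92 (big-endian) → word 0xc739fa92
bank:3 @ bit 29 → (0xc739fa92>>29)&0x7 = 0x6
opcode:13 @ bit 16 → (0xc739fa92>>16)&0x1fff = 0x739
len:16 @ bit 0 → (0xc739fa92>>0)&0xffff = 0xfa92  ←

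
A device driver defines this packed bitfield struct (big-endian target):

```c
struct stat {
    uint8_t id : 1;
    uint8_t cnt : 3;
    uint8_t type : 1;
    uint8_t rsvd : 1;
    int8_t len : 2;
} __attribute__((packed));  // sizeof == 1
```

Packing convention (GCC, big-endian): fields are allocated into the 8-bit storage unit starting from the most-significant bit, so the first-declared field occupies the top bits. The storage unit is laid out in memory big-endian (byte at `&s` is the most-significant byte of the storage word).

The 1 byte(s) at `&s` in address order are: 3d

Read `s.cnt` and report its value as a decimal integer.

[0]=0x3d (big-endian) → word 0x3d
id:1 @ bit 7 → (0x3d>>7)&0x1 = 0x0
cnt:3 @ bit 4 → (0x3d>>4)&0x7 = 0x3  ←
type:1 @ bit 3 → (0x3d>>3)&0x1 = 0x1
rsvd:1 @ bit 2 → (0x3d>>2)&0x1 = 0x1
len:2 @ bit 0 → (0x3d>>0)&0x3 = 0x1

3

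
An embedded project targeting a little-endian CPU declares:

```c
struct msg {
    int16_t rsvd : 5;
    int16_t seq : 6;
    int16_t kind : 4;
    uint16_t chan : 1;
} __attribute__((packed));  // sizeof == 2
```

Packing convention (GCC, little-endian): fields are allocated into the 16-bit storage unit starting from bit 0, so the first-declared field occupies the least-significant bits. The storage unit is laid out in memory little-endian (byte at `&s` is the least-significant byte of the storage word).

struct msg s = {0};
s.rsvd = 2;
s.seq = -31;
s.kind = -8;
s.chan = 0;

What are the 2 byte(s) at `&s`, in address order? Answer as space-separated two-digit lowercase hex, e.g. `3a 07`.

22 44

[0+:5] rsvd=2 & 0x1f = 0x2; word=0x0002
[5+:6] seq=-31 & 0x3f = 0x21; word=0x0422
[11+:4] kind=-8 & 0xf = 0x8; word=0x4422
[15+:1] chan=0 & 0x1 = 0x0; word=0x4422
word = 0x4422 → little-endian bytes:
  [0]=0x22  [1]=0x44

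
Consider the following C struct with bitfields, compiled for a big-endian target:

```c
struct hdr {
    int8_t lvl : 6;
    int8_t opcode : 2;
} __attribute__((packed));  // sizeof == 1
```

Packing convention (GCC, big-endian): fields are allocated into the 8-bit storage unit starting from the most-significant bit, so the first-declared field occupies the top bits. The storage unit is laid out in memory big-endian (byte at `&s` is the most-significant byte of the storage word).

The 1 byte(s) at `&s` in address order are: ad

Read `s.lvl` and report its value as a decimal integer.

-21

[0]=0xad (big-endian) → word 0xad
lvl:6 @ bit 2 → (0xad>>2)&0x3f = 0x2b  ←
opcode:2 @ bit 0 → (0xad>>0)&0x3 = 0x1
lvl signed 6b, MSB=1: 43 - 64 = -21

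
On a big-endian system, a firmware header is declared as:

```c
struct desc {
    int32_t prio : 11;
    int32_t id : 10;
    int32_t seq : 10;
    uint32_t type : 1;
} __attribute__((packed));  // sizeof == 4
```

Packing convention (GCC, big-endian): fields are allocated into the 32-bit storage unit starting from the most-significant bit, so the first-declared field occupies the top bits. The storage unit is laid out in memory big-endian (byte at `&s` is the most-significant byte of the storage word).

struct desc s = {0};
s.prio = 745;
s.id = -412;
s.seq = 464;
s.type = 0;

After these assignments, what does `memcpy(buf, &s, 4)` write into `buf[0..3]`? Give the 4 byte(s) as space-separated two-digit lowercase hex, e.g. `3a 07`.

5d 33 23 a0

prio (11b) val=745 bits=0x2e9 at bit 21: 0x5d200000
id (10b) val=-412 bits=0x264 at bit 11: 0x5d332000
seq (10b) val=464 bits=0x1d0 at bit 1: 0x5d3323a0
type (1b) val=0 bits=0x0 at bit 0: 0x5d3323a0
word = 0x5d3323a0 → big-endian bytes:
  [0]=0x5d  [1]=0x33  [2]=0x23  [3]=0xa0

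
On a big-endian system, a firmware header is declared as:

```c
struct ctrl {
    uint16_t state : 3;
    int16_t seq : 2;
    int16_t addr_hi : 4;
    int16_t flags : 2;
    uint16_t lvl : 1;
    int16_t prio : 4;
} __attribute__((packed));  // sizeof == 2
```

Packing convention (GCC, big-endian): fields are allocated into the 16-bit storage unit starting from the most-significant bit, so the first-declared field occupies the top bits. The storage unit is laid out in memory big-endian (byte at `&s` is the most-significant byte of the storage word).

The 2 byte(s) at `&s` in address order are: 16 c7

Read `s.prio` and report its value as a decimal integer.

7

[0]=0x16 [1]=0xc7 (big-endian) → word 0x16c7
state [13+:3] = (word>>13) & 0x7 = 0
seq [11+:2] = (word>>11) & 0x3 = 2
addr_hi [7+:4] = (word>>7) & 0xf = 13
flags [5+:2] = (word>>5) & 0x3 = 2
lvl [4+:1] = (word>>4) & 0x1 = 0
prio [0+:4] = (word>>0) & 0xf = 7  ←
prio signed 4b, MSB=0: value = 7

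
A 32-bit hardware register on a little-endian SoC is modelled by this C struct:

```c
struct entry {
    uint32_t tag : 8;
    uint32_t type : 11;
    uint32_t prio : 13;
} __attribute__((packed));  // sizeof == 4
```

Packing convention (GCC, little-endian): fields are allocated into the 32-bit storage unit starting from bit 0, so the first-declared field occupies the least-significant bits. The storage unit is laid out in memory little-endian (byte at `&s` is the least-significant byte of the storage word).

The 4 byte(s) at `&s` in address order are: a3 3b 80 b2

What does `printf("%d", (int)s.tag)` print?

[0]=0xa3 [1]=0x3b [2]=0x80 [3]=0xb2 (little-endian) → word 0xb2803ba3
tag [0+:8] = (word>>0) & 0xff = 163  ←
type [8+:11] = (word>>8) & 0x7ff = 59
prio [19+:13] = (word>>19) & 0x1fff = 5712

163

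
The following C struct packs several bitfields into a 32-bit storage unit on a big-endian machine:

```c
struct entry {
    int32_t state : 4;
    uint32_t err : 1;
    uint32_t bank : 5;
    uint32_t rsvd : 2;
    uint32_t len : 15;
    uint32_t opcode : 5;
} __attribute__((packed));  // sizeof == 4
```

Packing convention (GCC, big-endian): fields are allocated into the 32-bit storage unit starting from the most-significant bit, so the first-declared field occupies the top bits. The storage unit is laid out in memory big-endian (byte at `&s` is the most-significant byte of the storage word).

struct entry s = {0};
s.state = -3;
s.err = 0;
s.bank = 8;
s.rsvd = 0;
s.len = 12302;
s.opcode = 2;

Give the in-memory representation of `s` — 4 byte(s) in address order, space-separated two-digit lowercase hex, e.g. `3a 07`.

d2 06 01 c2

state:4 = -3 → 0xd << 28 → word 0xd0000000
err:1 = 0 → 0x0 << 27 → word 0xd0000000
bank:5 = 8 → 0x8 << 22 → word 0xd2000000
rsvd:2 = 0 → 0x0 << 20 → word 0xd2000000
len:15 = 12302 → 0x300e << 5 → word 0xd20601c0
opcode:5 = 2 → 0x2 << 0 → word 0xd20601c2
word = 0xd20601c2 → big-endian bytes:
  [0]=0xd2  [1]=0x06  [2]=0x01  [3]=0xc2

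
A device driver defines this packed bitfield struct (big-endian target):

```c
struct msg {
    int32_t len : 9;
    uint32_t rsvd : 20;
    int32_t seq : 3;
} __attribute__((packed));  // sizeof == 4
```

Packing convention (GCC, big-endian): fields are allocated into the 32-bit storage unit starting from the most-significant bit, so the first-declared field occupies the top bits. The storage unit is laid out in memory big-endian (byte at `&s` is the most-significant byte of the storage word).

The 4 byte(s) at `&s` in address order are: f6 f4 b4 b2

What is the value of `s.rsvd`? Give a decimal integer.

[0]=0xf6 [1]=0xf4 [2]=0xb4 [3]=0xb2 (big-endian) → word 0xf6f4b4b2
len [23+:9] = (word>>23) & 0x1ff = 493
rsvd [3+:20] = (word>>3) & 0xfffff = 956054  ←
seq [0+:3] = (word>>0) & 0x7 = 2

956054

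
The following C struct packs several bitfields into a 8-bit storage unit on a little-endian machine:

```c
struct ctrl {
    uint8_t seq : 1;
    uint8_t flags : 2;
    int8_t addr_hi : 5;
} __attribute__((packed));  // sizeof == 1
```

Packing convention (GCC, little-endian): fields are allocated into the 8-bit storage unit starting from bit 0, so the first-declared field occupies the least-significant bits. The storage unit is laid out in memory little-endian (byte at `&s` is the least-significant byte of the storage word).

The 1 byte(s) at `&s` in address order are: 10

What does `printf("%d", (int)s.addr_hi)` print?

2

[0]=0x10 (little-endian) → word 0x10
seq:1 @ bit 0 → (0x10>>0)&0x1 = 0x0
flags:2 @ bit 1 → (0x10>>1)&0x3 = 0x0
addr_hi:5 @ bit 3 → (0x10>>3)&0x1f = 0x2  ←
addr_hi signed 5b, MSB=0: value = 2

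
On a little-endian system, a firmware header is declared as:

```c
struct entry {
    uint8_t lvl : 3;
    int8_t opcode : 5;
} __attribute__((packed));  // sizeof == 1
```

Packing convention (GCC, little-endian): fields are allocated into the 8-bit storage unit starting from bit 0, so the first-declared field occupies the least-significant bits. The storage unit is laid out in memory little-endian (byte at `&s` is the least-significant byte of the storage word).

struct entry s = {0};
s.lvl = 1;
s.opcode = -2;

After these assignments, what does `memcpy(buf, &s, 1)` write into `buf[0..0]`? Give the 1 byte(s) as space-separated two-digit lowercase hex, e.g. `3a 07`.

f1

[0+:3] lvl=1 & 0x7 = 0x1; word=0x01
[3+:5] opcode=-2 & 0x1f = 0x1e; word=0xf1
word = 0xf1 → little-endian bytes:
  [0]=0xf1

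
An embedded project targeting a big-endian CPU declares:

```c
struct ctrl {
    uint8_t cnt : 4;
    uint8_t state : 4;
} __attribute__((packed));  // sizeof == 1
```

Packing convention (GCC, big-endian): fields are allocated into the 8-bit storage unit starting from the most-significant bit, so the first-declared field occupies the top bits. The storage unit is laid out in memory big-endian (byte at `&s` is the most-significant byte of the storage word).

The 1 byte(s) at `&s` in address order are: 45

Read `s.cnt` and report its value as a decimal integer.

[0]=0x45 (big-endian) → word 0x45
cnt [4+:4] = (word>>4) & 0xf = 4  ←
state [0+:4] = (word>>0) & 0xf = 5

4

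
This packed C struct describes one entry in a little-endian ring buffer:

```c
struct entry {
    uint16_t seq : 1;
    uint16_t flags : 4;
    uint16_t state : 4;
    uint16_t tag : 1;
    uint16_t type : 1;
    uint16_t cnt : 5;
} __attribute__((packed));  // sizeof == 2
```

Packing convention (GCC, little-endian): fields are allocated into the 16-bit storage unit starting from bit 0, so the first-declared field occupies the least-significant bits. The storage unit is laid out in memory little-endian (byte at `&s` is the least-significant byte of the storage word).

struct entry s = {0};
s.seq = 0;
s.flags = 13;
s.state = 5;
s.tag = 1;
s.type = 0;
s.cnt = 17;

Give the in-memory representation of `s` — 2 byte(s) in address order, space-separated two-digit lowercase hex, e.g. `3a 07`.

ba 8a

seq:1 = 0 → 0x0 << 0 → word 0x0000
flags:4 = 13 → 0xd << 1 → word 0x001a
state:4 = 5 → 0x5 << 5 → word 0x00ba
tag:1 = 1 → 0x1 << 9 → word 0x02ba
type:1 = 0 → 0x0 << 10 → word 0x02ba
cnt:5 = 17 → 0x11 << 11 → word 0x8aba
word = 0x8aba → little-endian bytes:
  [0]=0xba  [1]=0x8a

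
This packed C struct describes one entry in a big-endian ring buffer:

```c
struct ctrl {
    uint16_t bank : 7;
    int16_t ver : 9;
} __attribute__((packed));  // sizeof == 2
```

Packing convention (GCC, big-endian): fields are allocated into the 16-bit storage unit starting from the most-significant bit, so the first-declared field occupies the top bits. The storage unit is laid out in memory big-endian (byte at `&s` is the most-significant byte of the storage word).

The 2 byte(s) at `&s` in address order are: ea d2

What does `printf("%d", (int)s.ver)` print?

[0]=0xea [1]=0xd2 (big-endian) → word 0xead2
bank:7 @ bit 9 → (0xead2>>9)&0x7f = 0x75
ver:9 @ bit 0 → (0xead2>>0)&0x1ff = 0xd2  ←
ver signed 9b, MSB=0: value = 210

210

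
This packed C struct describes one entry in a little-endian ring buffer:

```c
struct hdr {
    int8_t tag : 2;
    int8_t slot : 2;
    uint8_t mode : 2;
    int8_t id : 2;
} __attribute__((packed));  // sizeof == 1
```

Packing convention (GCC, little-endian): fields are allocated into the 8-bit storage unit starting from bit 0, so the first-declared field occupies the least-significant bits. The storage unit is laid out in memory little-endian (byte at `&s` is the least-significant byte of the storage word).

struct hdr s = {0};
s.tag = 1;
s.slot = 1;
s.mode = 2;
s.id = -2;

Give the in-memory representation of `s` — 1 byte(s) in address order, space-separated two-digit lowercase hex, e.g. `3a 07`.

tag:2 = 1 → 0x1 << 0 → word 0x01
slot:2 = 1 → 0x1 << 2 → word 0x05
mode:2 = 2 → 0x2 << 4 → word 0x25
id:2 = -2 → 0x2 << 6 → word 0xa5
word = 0xa5 → little-endian bytes:
  [0]=0xa5

a5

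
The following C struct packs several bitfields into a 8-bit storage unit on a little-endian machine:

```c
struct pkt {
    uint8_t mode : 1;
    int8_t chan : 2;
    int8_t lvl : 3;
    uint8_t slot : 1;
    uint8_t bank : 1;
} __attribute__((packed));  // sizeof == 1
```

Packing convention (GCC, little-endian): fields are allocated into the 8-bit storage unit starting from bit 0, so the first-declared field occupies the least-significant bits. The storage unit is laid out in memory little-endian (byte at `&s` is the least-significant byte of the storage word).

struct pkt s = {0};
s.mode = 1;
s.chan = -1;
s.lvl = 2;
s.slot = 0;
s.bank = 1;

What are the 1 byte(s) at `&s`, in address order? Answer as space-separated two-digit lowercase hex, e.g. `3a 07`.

97

[0+:1] mode=1 & 0x1 = 0x1; word=0x01
[1+:2] chan=-1 & 0x3 = 0x3; word=0x07
[3+:3] lvl=2 & 0x7 = 0x2; word=0x17
[6+:1] slot=0 & 0x1 = 0x0; word=0x17
[7+:1] bank=1 & 0x1 = 0x1; word=0x97
word = 0x97 → little-endian bytes:
  [0]=0x97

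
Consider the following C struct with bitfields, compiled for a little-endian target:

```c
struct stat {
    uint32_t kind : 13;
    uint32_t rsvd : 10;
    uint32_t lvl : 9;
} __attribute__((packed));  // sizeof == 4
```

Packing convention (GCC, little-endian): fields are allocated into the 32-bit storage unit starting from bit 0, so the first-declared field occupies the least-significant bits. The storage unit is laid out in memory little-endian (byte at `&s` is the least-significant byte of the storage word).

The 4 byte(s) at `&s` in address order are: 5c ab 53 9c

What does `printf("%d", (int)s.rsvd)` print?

669

[0]=0x5c [1]=0xab [2]=0x53 [3]=0x9c (little-endian) → word 0x9c53ab5c
kind [0+:13] = (word>>0) & 0x1fff = 2908
rsvd [13+:10] = (word>>13) & 0x3ff = 669  ←
lvl [23+:9] = (word>>23) & 0x1ff = 312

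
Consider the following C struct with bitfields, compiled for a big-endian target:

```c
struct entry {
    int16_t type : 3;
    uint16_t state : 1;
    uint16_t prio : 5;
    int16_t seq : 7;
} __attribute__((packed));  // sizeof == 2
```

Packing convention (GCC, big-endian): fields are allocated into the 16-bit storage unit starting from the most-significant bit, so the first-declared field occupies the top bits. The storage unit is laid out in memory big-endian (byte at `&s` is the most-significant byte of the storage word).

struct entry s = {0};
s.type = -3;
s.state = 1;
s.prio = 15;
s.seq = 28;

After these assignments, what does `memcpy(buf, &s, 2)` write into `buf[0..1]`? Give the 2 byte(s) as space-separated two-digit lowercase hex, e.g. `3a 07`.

b7 9c

type (3b) val=-3 bits=0x5 at bit 13: 0xa000
state (1b) val=1 bits=0x1 at bit 12: 0xb000
prio (5b) val=15 bits=0xf at bit 7: 0xb780
seq (7b) val=28 bits=0x1c at bit 0: 0xb79c
word = 0xb79c → big-endian bytes:
  [0]=0xb7  [1]=0x9c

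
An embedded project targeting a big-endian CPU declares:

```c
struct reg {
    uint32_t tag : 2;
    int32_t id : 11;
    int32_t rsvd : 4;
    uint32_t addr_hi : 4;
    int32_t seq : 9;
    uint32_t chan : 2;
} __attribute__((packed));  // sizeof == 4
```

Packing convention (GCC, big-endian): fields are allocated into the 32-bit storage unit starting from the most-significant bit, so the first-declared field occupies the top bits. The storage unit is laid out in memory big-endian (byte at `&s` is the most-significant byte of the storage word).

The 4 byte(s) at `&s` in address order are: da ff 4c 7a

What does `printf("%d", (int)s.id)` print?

863

[0]=0xda [1]=0xff [2]=0x4c [3]=0x7a (big-endian) → word 0xdaff4c7a
tag [30+:2] = (word>>30) & 0x3 = 3
id [19+:11] = (word>>19) & 0x7ff = 863  ←
rsvd [15+:4] = (word>>15) & 0xf = 14
addr_hi [11+:4] = (word>>11) & 0xf = 9
seq [2+:9] = (word>>2) & 0x1ff = 286
chan [0+:2] = (word>>0) & 0x3 = 2
id signed 11b, MSB=0: value = 863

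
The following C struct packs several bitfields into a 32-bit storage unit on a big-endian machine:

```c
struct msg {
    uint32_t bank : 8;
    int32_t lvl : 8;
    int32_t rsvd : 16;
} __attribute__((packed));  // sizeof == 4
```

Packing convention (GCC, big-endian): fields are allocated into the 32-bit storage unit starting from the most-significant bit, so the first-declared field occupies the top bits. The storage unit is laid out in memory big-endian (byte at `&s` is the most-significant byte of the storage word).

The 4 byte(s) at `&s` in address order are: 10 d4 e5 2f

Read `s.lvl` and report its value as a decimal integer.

[0]=0x10 [1]=0xd4 [2]=0xe5 [3]=0x2f (big-endian) → word 0x10d4e52f
bank [24+:8] = (word>>24) & 0xff = 16
lvl [16+:8] = (word>>16) & 0xff = 212  ←
rsvd [0+:16] = (word>>0) & 0xffff = 58671
lvl signed 8b, MSB=1: 212 - 256 = -44

-44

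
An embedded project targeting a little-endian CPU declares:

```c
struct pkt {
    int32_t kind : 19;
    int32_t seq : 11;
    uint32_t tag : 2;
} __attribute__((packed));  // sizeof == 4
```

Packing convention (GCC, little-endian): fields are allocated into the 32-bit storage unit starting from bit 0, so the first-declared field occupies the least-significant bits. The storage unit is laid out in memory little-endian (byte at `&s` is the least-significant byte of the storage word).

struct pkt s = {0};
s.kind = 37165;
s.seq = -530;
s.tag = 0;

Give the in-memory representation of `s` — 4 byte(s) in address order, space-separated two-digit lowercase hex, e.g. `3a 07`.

2d 91 70 2f

kind (19b) val=37165 bits=0x912d at bit 0: 0x0000912d
seq (11b) val=-530 bits=0x5ee at bit 19: 0x2f70912d
tag (2b) val=0 bits=0x0 at bit 30: 0x2f70912d
word = 0x2f70912d → little-endian bytes:
  [0]=0x2d  [1]=0x91  [2]=0x70  [3]=0x2f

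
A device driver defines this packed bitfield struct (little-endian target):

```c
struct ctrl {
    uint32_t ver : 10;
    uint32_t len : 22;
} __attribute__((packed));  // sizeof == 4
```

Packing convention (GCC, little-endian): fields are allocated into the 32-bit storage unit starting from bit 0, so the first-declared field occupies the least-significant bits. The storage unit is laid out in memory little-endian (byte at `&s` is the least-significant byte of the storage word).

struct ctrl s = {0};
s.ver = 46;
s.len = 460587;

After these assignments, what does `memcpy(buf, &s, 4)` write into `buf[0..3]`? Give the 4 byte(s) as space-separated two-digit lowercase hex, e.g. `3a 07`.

2e ac 1c 1c

ver:10 = 46 → 0x2e << 0 → word 0x0000002e
len:22 = 460587 → 0x7072b << 10 → word 0x1c1cac2e
word = 0x1c1cac2e → little-endian bytes:
  [0]=0x2e  [1]=0xac  [2]=0x1c  [3]=0x1c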